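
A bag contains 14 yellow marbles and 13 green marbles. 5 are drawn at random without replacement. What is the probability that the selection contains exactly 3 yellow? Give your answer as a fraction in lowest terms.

The sample space is all 5-subsets of the 27: C(27,5) = 80730.
Selections with exactly 3 yellow: choose 3 of the 14 yellow and 2 of the 13 green, C(14,3)·C(13,2) = 364·78 = 28392.
Probability = 28392/80730 = 364/1035.

364/1035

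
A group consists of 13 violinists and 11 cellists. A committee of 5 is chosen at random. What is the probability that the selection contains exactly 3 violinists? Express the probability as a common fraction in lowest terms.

Total number of selections: C(24,5) = 42504.
Selections with exactly 3 violinists: choose 3 of the 13 violinists and 2 of the 11 cellists, C(13,3)·C(11,2) = 286·55 = 15730.
Probability = 15730/42504 = 715/1932.

715/1932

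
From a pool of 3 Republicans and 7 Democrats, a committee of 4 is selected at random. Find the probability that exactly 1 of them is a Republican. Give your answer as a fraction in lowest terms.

1/2

Total number of selections: C(10,4) = 210.
Selections with exactly 1 Republican: choose 1 of the 3 Republicans and 3 of the 7 Democrats, C(3,1)·C(7,3) = 3·35 = 105.
Probability = 105/210 = 1/2.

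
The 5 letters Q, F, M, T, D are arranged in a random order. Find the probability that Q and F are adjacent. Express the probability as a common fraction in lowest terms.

2/5

There are 5! = 120 arrangements.
Treat Q and F as a block: 4! arrangements of the blocks × 2 orders within the block = 2·24 = 48.
Probability = 48/120 = 2/5.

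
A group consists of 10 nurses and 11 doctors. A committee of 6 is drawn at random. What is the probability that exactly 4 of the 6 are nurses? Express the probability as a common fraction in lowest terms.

There are C(21,6) = 54264 ways to choose 6 from 21.
Selections with exactly 4 nurses: choose 4 of the 10 nurses and 2 of the 11 doctors, C(10,4)·C(11,2) = 210·55 = 11550.
Probability = 11550/54264 = 275/1292.

275/1292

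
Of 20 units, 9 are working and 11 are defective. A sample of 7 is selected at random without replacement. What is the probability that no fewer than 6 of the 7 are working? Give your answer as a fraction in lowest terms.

4/323

Total selections: C(20,7) = 77520.
Favorable selections (no fewer than 6 working): C(9,6)·C(11,1) + C(9,7)·C(11,0) = 924 + 36 = 960.
Probability = 960/77520 = 4/323.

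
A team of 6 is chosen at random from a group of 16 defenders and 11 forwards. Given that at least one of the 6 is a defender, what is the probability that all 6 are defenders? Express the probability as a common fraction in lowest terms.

Work in counts. Selections with at least one defender: C(27,6) − C(11,6) = 296010 − 462 = 295548.
Of those, selections where all 6 are defenders: C(16,6) = 8008.
Conditional probability = 8008/295548 = 182/6717.

182/6717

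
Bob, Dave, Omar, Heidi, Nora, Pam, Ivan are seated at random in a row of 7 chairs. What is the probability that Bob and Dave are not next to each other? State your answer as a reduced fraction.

5/7

There are 7! = 5040 arrangements.
Arrangements with Bob and Dave adjacent: 2·6! = 1440.
So not adjacent: 5040 − 1440 = 3600, probability 3600/5040 = 5/7.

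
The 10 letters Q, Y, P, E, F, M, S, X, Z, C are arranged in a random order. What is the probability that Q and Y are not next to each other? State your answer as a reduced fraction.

4/5

There are 10! = 3628800 arrangements.
Arrangements with Q and Y adjacent: 2·9! = 725760.
So not adjacent: 3628800 − 725760 = 2903040, probability 2903040/3628800 = 4/5.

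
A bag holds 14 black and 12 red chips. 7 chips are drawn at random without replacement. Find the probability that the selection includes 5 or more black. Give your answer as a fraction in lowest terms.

6/23

There are C(26,7) = 657800 ways to choose the 7.
Favorable selections (5 or more black): C(14,5)·C(12,2) + C(14,6)·C(12,1) + C(14,7)·C(12,0) = 132132 + 36036 + 3432 = 171600.
Probability = 171600/657800 = 6/23.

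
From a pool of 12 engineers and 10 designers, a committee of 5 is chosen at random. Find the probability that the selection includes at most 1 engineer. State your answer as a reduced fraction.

2/19

There are C(22,5) = 26334 ways to choose the 5.
Favorable selections (at most 1 engineer): C(12,0)·C(10,5) + C(12,1)·C(10,4) = 252 + 2520 = 2772.
Probability = 2772/26334 = 2/19.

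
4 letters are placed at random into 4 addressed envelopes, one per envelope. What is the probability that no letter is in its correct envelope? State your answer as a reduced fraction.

3/8

There are 4! = 24 assignments.
By inclusion-exclusion, assignments with no fixed points: C(4,0)·4! − C(4,1)·3! + C(4,2)·2! − C(4,3)·1! + C(4,4)·0! = 9.
Probability = 9/24 = 3/8.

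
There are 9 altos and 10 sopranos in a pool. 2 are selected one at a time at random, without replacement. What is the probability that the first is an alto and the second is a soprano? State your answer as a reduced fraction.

5/19

Multiply the conditional probabilities at each draw: 9/19 · 10/18 = 90/342 = 5/19.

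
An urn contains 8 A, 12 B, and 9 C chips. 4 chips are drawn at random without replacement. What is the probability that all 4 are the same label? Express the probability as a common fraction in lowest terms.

There are C(29,4) = 23751 ways to draw 4 chips.
All same label: C(8,4) + C(12,4) + C(9,4) = 70 + 495 + 126 = 691.
Probability = 691/23751.

691/23751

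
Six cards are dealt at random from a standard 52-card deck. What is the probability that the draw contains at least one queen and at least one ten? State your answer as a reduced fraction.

There are C(52,6) = 20358520 possible draws.
By inclusion-exclusion on the complements, draws missing all queens or all tens: C(48,6) + C(48,6) − C(44,6) = 12271512 + 12271512 − 7059052 = 17483972.
So draws with at least one of each: 20358520 − 17483972 = 2874548, probability 2874548/20358520 = 718637/5089630.

718637/5089630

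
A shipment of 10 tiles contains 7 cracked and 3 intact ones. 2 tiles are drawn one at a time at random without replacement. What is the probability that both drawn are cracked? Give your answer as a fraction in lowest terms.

7/15

Multiply the conditional probabilities at each draw: 7/10 · 6/9 = 42/90 = 7/15.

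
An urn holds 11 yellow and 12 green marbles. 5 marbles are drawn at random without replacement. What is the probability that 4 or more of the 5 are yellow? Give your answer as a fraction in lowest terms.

There are C(23,5) = 33649 ways to choose the 5.
Favorable selections (4 or more yellow): C(11,4)·C(12,1) + C(11,5)·C(12,0) = 3960 + 462 = 4422.
Probability = 4422/33649 = 402/3059.

402/3059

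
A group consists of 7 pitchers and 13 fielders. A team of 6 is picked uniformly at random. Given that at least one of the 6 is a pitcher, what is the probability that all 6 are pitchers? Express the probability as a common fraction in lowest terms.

1/5292

Work in counts. Selections with at least one pitcher: C(20,6) − C(13,6) = 38760 − 1716 = 37044.
Of those, selections where all 6 are pitchers: C(7,6) = 7.
Conditional probability = 7/37044 = 1/5292.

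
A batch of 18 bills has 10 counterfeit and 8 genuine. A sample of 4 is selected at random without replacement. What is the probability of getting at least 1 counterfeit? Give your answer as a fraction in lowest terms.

Total selections: C(18,4) = 3060.
Favorable selections (at least 1 counterfeit): C(10,1)·C(8,3) + C(10,2)·C(8,2) + C(10,3)·C(8,1) + C(10,4)·C(8,0) = 560 + 1260 + 960 + 210 = 2990.
Probability = 2990/3060 = 299/306.

299/306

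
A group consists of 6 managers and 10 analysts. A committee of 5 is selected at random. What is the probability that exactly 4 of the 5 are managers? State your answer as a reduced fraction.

There are C(16,5) = 4368 ways to choose 5 from 16.
Selections with exactly 4 managers: choose 4 of the 6 managers and 1 of the 10 analysts, C(6,4)·C(10,1) = 15·10 = 150.
Probability = 150/4368 = 25/728.

25/728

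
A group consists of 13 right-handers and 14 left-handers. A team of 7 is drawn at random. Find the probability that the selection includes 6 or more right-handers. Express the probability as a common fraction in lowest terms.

Total selections: C(27,7) = 888030.
Favorable selections (6 or more right-handers): C(13,6)·C(14,1) + C(13,7)·C(14,0) = 24024 + 1716 = 25740.
Probability = 25740/888030 = 2/69.

2/69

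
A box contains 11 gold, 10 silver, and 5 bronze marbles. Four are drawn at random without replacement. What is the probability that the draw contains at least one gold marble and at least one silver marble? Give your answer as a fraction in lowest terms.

There are C(26,4) = 14950 possible draws.
By inclusion-exclusion on the complements, draws missing all gold or all silver: C(15,4) + C(16,4) − C(5,4) = 1365 + 1820 − 5 = 3180.
So draws with at least one of each: 14950 − 3180 = 11770, probability 11770/14950 = 1177/1495.

1177/1495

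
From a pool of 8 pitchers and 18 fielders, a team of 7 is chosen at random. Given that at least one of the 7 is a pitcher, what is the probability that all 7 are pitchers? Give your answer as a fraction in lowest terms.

1/78247

Work in counts. Selections with at least one pitcher: C(26,7) − C(18,7) = 657800 − 31824 = 625976.
Of those, selections where all 7 are pitchers: C(8,7) = 8.
Conditional probability = 8/625976 = 1/78247.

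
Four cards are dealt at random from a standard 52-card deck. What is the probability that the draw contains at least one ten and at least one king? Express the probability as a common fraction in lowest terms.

1332/20825

There are C(52,4) = 270725 possible draws.
By inclusion-exclusion on the complements, draws missing all tens or all kings: C(48,4) + C(48,4) − C(44,4) = 194580 + 194580 − 135751 = 253409.
So draws with at least one of each: 270725 − 253409 = 17316, probability 17316/270725 = 1332/20825.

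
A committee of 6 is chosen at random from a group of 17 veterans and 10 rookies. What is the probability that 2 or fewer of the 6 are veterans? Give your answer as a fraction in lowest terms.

There are C(27,6) = 296010 ways to choose the 6.
Favorable selections (2 or fewer veterans): C(17,0)·C(10,6) + C(17,1)·C(10,5) + C(17,2)·C(10,4) = 210 + 4284 + 28560 = 33054.
Probability = 33054/296010 = 5509/49335.

5509/49335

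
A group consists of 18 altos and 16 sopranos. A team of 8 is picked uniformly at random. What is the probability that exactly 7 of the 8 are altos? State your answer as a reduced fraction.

There are C(34,8) = 18156204 ways to choose 8 from 34.
Selections with exactly 7 altos: choose 7 of the 18 altos and 1 of the 16 sopranos, C(18,7)·C(16,1) = 31824·16 = 509184.
Probability = 509184/18156204 = 832/29667.

832/29667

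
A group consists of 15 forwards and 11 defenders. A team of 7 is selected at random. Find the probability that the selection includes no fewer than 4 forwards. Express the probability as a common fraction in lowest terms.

Total selections: C(26,7) = 657800.
Favorable selections (no fewer than 4 forwards): C(15,4)·C(11,3) + C(15,5)·C(11,2) + C(15,6)·C(11,1) + C(15,7)·C(11,0) = 225225 + 165165 + 55055 + 6435 = 451880.
Probability = 451880/657800 = 79/115.

79/115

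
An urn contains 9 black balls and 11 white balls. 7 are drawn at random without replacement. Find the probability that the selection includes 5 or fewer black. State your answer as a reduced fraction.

Total selections: C(20,7) = 77520.
Favorable selections (5 or fewer black): C(9,0)·C(11,7) + C(9,1)·C(11,6) + C(9,2)·C(11,5) + C(9,3)·C(11,4) + C(9,4)·C(11,3) + C(9,5)·C(11,2) = 330 + 4158 + 16632 + 27720 + 20790 + 6930 = 76560.
Probability = 76560/77520 = 319/323.

319/323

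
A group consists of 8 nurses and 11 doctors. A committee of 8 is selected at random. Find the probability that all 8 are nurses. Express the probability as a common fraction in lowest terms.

1/75582

There are C(19,8) = 75582 possible selections.
Selections with all nurses: C(8,8) = 1.
Probability = 1/75582.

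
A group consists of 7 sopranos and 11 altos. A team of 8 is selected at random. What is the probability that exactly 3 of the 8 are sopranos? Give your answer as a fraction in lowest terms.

245/663

There are C(18,8) = 43758 ways to choose 8 from 18.
Selections with exactly 3 sopranos: choose 3 of the 7 sopranos and 5 of the 11 altos, C(7,3)·C(11,5) = 35·462 = 16170.
Probability = 16170/43758 = 245/663.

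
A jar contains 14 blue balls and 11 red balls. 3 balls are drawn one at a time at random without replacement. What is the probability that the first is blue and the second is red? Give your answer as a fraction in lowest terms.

Multiply the conditional probabilities at each draw: 14/25 · 11/24 = 154/600 = 77/300.

77/300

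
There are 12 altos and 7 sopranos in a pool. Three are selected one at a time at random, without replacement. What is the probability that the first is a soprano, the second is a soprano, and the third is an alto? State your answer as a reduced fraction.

Multiply the conditional probabilities at each draw: 7/19 · 6/18 · 12/17 = 504/5814 = 28/323.

28/323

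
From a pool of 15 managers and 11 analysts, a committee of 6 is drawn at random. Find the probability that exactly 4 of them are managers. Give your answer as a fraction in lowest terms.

There are C(26,6) = 230230 ways to choose 6 from 26.
Selections with exactly 4 managers: choose 4 of the 15 managers and 2 of the 11 analysts, C(15,4)·C(11,2) = 1365·55 = 75075.
Probability = 75075/230230 = 15/46.

15/46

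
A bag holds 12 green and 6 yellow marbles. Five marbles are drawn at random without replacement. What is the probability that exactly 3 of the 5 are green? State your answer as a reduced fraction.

275/714

Total number of selections: C(18,5) = 8568.
Selections with exactly 3 green: choose 3 of the 12 green and 2 of the 6 yellow, C(12,3)·C(6,2) = 220·15 = 3300.
Probability = 3300/8568 = 275/714.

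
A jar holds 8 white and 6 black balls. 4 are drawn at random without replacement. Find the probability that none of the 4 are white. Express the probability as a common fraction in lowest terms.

15/1001

There are C(14,4) = 1001 possible selections.
Selections with no white (all black): C(6,4) = 15.
Probability = 15/1001.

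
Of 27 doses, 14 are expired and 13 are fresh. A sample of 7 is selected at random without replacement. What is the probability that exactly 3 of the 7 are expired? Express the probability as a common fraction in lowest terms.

Total number of selections: C(27,7) = 888030.
Selections with exactly 3 expired: choose 3 of the 14 expired and 4 of the 13 fresh, C(14,3)·C(13,4) = 364·715 = 260260.
Probability = 260260/888030 = 182/621.

182/621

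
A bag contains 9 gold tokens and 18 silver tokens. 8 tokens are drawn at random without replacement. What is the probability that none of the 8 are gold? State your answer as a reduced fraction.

34/1725

There are C(27,8) = 2220075 possible selections.
Selections with no gold (all silver): C(18,8) = 43758.
Probability = 43758/2220075 = 34/1725.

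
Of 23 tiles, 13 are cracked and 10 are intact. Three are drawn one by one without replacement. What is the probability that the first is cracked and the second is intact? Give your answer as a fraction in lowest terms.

Multiply the conditional probabilities at each draw: 13/23 · 10/22 = 130/506 = 65/253.

65/253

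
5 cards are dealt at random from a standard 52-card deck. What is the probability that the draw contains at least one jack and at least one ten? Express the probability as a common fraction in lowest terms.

There are C(52,5) = 2598960 possible draws.
By inclusion-exclusion on the complements, draws missing all jacks or all tens: C(48,5) + C(48,5) − C(44,5) = 1712304 + 1712304 − 1086008 = 2338600.
So draws with at least one of each: 2598960 − 2338600 = 260360, probability 260360/2598960 = 6509/64974.

6509/64974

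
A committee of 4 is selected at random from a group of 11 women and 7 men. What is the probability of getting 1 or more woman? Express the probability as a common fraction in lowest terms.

There are C(18,4) = 3060 ways to choose the 4.
Favorable selections (1 or more woman): C(11,1)·C(7,3) + C(11,2)·C(7,2) + C(11,3)·C(7,1) + C(11,4)·C(7,0) = 385 + 1155 + 1155 + 330 = 3025.
Probability = 3025/3060 = 605/612.

605/612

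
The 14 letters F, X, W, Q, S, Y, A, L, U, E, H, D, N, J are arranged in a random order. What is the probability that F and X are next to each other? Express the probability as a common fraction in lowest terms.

1/7

There are 14! = 87178291200 arrangements.
Treat F and X as a block: 13! arrangements of the blocks × 2 orders within the block = 2·6227020800 = 12454041600.
Probability = 12454041600/87178291200 = 1/7.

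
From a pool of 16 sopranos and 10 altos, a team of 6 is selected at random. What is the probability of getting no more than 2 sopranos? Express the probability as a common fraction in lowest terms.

2103/16445

Total selections: C(26,6) = 230230.
Favorable selections (no more than 2 sopranos): C(16,0)·C(10,6) + C(16,1)·C(10,5) + C(16,2)·C(10,4) = 210 + 4032 + 25200 = 29442.
Probability = 29442/230230 = 2103/16445.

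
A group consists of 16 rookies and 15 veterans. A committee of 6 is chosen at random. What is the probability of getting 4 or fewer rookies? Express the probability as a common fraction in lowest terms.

There are C(31,6) = 736281 ways to choose the 6.
Count the complement (more than 4 rookies): C(16,5)·C(15,1) + C(16,6)·C(15,0) = 65520 + 8008 = 73528.
Probability = 1 − 73528/736281 = 662753/736281 = 7283/8091.

7283/8091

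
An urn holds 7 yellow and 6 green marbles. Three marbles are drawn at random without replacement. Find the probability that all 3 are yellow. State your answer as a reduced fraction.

35/286

There are C(13,3) = 286 possible selections.
Selections with all yellow: C(7,3) = 35.
Probability = 35/286.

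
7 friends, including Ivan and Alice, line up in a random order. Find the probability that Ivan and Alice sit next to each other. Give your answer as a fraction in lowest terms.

2/7

There are 7! = 5040 arrangements.
Treat Ivan and Alice as a block: 6! arrangements of the blocks × 2 orders within the block = 2·720 = 1440.
Probability = 1440/5040 = 2/7.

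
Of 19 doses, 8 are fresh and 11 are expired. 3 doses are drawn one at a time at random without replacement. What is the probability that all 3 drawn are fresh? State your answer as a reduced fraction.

Multiply the conditional probabilities at each draw: 8/19 · 7/18 · 6/17 = 336/5814 = 56/969.

56/969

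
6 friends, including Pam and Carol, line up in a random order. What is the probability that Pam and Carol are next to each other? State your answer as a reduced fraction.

There are 6! = 720 arrangements.
Treat Pam and Carol as a block: 5! arrangements of the blocks × 2 orders within the block = 2·120 = 240.
Probability = 240/720 = 1/3.

1/3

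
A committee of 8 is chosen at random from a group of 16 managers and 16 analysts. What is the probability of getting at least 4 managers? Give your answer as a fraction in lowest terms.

Total selections: C(32,8) = 10518300.
Count the complement (fewer than 4 managers): C(16,0)·C(16,8) + C(16,1)·C(16,7) + C(16,2)·C(16,6) + C(16,3)·C(16,5) = 12870 + 183040 + 960960 + 2446080 = 3602950.
Probability = 1 − 3602950/10518300 = 6915350/10518300 = 10639/16182.

10639/16182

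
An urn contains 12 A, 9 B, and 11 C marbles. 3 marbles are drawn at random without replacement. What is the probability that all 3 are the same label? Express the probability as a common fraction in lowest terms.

There are C(32,3) = 4960 ways to draw 3 marbles.
All same label: C(12,3) + C(9,3) + C(11,3) = 220 + 84 + 165 = 469.
Probability = 469/4960.

469/4960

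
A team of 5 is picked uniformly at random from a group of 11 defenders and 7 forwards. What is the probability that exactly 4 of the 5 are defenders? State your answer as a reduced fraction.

There are C(18,5) = 8568 ways to choose 5 from 18.
Selections with exactly 4 defenders: choose 4 of the 11 defenders and 1 of the 7 forwards, C(11,4)·C(7,1) = 330·7 = 2310.
Probability = 2310/8568 = 55/204.

55/204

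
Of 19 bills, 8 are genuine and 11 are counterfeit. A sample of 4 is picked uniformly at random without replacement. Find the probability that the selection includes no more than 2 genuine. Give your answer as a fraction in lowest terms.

1595/1938

There are C(19,4) = 3876 ways to choose the 4.
Count the complement (more than 2 genuine): C(8,3)·C(11,1) + C(8,4)·C(11,0) = 616 + 70 = 686.
Probability = 1 − 686/3876 = 3190/3876 = 1595/1938.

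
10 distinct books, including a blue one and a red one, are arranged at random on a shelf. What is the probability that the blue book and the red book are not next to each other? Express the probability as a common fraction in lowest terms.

There are 10! = 3628800 arrangements.
Arrangements with the blue book and the red book adjacent: 2·9! = 725760.
So not adjacent: 3628800 − 725760 = 2903040, probability 2903040/3628800 = 4/5.

4/5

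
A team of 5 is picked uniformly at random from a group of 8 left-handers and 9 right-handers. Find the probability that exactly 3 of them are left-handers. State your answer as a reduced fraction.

72/221

The sample space is all 5-subsets of the 17: C(17,5) = 6188.
Selections with exactly 3 left-handers: choose 3 of the 8 left-handers and 2 of the 9 right-handers, C(8,3)·C(9,2) = 56·36 = 2016.
Probability = 2016/6188 = 72/221.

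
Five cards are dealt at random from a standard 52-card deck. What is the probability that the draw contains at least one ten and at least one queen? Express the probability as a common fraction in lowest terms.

There are C(52,5) = 2598960 possible draws.
By inclusion-exclusion on the complements, draws missing all tens or all queens: C(48,5) + C(48,5) − C(44,5) = 1712304 + 1712304 − 1086008 = 2338600.
So draws with at least one of each: 2598960 − 2338600 = 260360, probability 260360/2598960 = 6509/64974.

6509/64974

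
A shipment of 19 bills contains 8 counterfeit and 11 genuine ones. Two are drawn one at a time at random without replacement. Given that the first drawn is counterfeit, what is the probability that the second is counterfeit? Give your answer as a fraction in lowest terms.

7/18

After removing one counterfeit, 18 remain: 7 counterfeit and 11 genuine.
So the probability the next is counterfeit is 7/18.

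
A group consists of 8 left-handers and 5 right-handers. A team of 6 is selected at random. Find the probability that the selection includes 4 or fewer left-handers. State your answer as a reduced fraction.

Total selections: C(13,6) = 1716.
Favorable selections (4 or fewer left-handers): C(8,1)·C(5,5) + C(8,2)·C(5,4) + C(8,3)·C(5,3) + C(8,4)·C(5,2) = 8 + 140 + 560 + 700 = 1408.
Probability = 1408/1716 = 32/39.

32/39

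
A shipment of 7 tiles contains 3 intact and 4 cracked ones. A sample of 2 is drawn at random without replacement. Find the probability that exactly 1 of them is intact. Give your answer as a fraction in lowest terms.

4/7

Total number of selections: C(7,2) = 21.
Selections with exactly 1 intact: choose 1 of the 3 intact and 1 of the 4 cracked, C(3,1)·C(4,1) = 3·4 = 12.
Probability = 12/21 = 4/7.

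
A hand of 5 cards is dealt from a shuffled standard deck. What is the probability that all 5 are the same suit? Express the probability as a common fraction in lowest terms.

33/16660

There are C(52,5) = 2598960 possible 5-card hands.
Hands of one suit: 4 suits × C(13,5) = 4·1287 = 5148.
Probability = 5148/2598960 = 33/16660.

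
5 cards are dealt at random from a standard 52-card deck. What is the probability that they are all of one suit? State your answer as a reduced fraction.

33/16660

There are C(52,5) = 2598960 possible 5-card hands.
Hands of one suit: 4 suits × C(13,5) = 4·1287 = 5148.
Probability = 5148/2598960 = 33/16660.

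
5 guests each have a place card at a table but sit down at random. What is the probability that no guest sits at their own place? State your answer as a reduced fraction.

11/30

There are 5! = 120 seatings.
By inclusion-exclusion, seatings with no fixed points: C(5,0)·5! − C(5,1)·4! + C(5,2)·3! − C(5,3)·2! + C(5,4)·1! − C(5,5)·0! = 44.
Probability = 44/120 = 11/30.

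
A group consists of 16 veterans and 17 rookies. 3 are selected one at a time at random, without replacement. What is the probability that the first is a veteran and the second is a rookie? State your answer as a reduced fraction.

Multiply the conditional probabilities at each draw: 16/33 · 17/32 = 272/1056 = 17/66.

17/66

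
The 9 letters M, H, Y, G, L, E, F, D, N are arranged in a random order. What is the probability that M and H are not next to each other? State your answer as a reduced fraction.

7/9

There are 9! = 362880 arrangements.
Arrangements with M and H adjacent: 2·8! = 80640.
So not adjacent: 362880 − 80640 = 282240, probability 282240/362880 = 7/9.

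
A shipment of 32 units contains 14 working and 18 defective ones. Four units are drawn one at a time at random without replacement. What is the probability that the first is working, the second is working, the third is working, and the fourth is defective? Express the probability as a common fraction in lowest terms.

819/17980

Multiply the conditional probabilities at each draw: 14/32 · 13/31 · 12/30 · 18/29 = 39312/863040 = 819/17980.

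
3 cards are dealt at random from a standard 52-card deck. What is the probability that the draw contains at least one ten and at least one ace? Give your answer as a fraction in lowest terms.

188/5525

There are C(52,3) = 22100 possible draws.
By inclusion-exclusion on the complements, draws missing all tens or all aces: C(48,3) + C(48,3) − C(44,3) = 17296 + 17296 − 13244 = 21348.
So draws with at least one of each: 22100 − 21348 = 752, probability 752/22100 = 188/5525.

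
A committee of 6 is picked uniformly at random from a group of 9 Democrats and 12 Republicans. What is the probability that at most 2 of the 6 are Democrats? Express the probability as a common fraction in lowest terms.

Total selections: C(21,6) = 54264.
Favorable selections (at most 2 Democrats): C(9,0)·C(12,6) + C(9,1)·C(12,5) + C(9,2)·C(12,4) = 924 + 7128 + 17820 = 25872.
Probability = 25872/54264 = 154/323.

154/323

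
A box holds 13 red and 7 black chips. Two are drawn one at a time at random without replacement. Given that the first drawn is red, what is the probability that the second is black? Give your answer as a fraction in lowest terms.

7/19

After removing one red, 19 remain: 12 red and 7 black.
So the probability the next is black is 7/19.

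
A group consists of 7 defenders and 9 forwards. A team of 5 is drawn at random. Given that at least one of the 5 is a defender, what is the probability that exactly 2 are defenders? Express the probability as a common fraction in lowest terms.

Work in counts. Selections with at least one defender: C(16,5) − C(9,5) = 4368 − 126 = 4242.
Of those, selections where exactly 2 are defenders: C(7,2)·C(9,3) = 21·84 = 1764.
Conditional probability = 1764/4242 = 42/101.

42/101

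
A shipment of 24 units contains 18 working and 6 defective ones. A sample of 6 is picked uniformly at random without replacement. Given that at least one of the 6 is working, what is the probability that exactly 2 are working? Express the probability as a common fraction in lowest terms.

Work in counts. Selections with at least one working: C(24,6) − C(6,6) = 134596 − 1 = 134595.
Of those, selections where exactly 2 are working: C(18,2)·C(6,4) = 153·15 = 2295.
Conditional probability = 2295/134595 = 17/997.

17/997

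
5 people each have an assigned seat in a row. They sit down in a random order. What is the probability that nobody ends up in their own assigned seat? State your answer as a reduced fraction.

There are 5! = 120 seatings.
By inclusion-exclusion, seatings with no fixed points: C(5,0)·5! − C(5,1)·4! + C(5,2)·3! − C(5,3)·2! + C(5,4)·1! − C(5,5)·0! = 44.
Probability = 44/120 = 11/30.

11/30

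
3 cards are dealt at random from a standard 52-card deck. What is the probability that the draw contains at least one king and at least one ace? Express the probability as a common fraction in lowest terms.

There are C(52,3) = 22100 possible draws.
By inclusion-exclusion on the complements, draws missing all kings or all aces: C(48,3) + C(48,3) − C(44,3) = 17296 + 17296 − 13244 = 21348.
So draws with at least one of each: 22100 − 21348 = 752, probability 752/22100 = 188/5525.

188/5525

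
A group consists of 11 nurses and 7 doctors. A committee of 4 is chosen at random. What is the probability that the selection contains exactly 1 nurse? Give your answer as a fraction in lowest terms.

77/612

Total number of selections: C(18,4) = 3060.
Selections with exactly 1 nurse: choose 1 of the 11 nurses and 3 of the 7 doctors, C(11,1)·C(7,3) = 11·35 = 385.
Probability = 385/3060 = 77/612.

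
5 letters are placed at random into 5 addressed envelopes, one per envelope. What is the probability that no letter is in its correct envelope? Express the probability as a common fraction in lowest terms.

11/30

There are 5! = 120 assignments.
By inclusion-exclusion, assignments with no fixed points: C(5,0)·5! − C(5,1)·4! + C(5,2)·3! − C(5,3)·2! + C(5,4)·1! − C(5,5)·0! = 44.
Probability = 44/120 = 11/30.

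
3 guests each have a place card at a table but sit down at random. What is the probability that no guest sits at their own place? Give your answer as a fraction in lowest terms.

1/3

There are 3! = 6 seatings.
By inclusion-exclusion, seatings with no fixed points: C(3,0)·3! − C(3,1)·2! + C(3,2)·1! − C(3,3)·0! = 2.
Probability = 2/6 = 1/3.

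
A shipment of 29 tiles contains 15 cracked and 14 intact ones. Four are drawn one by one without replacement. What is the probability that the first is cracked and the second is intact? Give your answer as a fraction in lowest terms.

Multiply the conditional probabilities at each draw: 15/29 · 14/28 = 210/812 = 15/58.

15/58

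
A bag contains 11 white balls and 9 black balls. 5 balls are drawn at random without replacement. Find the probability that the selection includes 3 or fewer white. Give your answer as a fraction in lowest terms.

503/646

Total selections: C(20,5) = 15504.
Count the complement (more than 3 white): C(11,4)·C(9,1) + C(11,5)·C(9,0) = 2970 + 462 = 3432.
Probability = 1 − 3432/15504 = 12072/15504 = 503/646.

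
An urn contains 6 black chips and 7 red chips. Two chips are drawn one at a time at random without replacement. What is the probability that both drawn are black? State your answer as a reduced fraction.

Multiply the conditional probabilities at each draw: 6/13 · 5/12 = 30/156 = 5/26.

5/26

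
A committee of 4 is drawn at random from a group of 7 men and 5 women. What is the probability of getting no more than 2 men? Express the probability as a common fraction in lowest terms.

There are C(12,4) = 495 ways to choose the 4.
Count the complement (more than 2 men): C(7,3)·C(5,1) + C(7,4)·C(5,0) = 175 + 35 = 210.
Probability = 1 − 210/495 = 285/495 = 19/33.

19/33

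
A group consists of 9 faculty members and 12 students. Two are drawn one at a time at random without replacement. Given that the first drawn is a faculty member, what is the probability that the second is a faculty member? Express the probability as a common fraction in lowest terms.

After removing one faculty member, 20 remain: 8 faculty members and 12 students.
So the probability the next is a faculty member is 8/20 = 2/5.

2/5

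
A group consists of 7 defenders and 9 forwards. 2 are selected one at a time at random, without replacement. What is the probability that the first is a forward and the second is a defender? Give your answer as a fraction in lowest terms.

21/80

Multiply the conditional probabilities at each draw: 9/16 · 7/15 = 63/240 = 21/80.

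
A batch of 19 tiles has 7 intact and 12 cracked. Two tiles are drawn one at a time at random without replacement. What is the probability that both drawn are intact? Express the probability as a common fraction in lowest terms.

Multiply the conditional probabilities at each draw: 7/19 · 6/18 = 42/342 = 7/57.

7/57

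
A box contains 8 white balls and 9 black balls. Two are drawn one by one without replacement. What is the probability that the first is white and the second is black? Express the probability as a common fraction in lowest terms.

9/34

Multiply the conditional probabilities at each draw: 8/17 · 9/16 = 72/272 = 9/34.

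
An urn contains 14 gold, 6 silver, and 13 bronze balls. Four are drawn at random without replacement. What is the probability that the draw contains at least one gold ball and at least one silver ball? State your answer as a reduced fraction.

20209/40920

There are C(33,4) = 40920 possible draws.
By inclusion-exclusion on the complements, draws missing all gold or all silver: C(19,4) + C(27,4) − C(13,4) = 3876 + 17550 − 715 = 20711.
So draws with at least one of each: 40920 − 20711 = 20209, probability 20209/40920.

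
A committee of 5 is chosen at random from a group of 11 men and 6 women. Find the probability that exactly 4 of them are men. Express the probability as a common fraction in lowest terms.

495/1547

There are C(17,5) = 6188 ways to choose 5 from 17.
Selections with exactly 4 men: choose 4 of the 11 men and 1 of the 6 women, C(11,4)·C(6,1) = 330·6 = 1980.
Probability = 1980/6188 = 495/1547.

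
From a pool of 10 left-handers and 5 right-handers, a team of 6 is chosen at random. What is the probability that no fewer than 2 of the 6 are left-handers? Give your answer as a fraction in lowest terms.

999/1001

There are C(15,6) = 5005 ways to choose the 6.
The complement is exactly 1 left-handers: C(10,1)·C(5,5) = 10.
Probability = 1 − 10/5005 = 4995/5005 = 999/1001.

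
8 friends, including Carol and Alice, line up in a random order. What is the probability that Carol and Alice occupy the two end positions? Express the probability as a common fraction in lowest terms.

There are 8! = 40320 arrangements.
Place Carol and Alice at the ends in 2 ways, arrange the remaining 6 in 6! = 720 ways: 2·720 = 1440.
Probability = 1440/40320 = 1/28.

1/28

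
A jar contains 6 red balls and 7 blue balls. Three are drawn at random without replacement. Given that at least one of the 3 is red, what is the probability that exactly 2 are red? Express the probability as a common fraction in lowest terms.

105/251

Work in counts. Selections with at least one red: C(13,3) − C(7,3) = 286 − 35 = 251.
Of those, selections where exactly 2 are red: C(6,2)·C(7,1) = 15·7 = 105.
Conditional probability = 105/251.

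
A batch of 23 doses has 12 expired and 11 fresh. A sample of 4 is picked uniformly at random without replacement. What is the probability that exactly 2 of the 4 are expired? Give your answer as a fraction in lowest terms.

The sample space is all 4-subsets of the 23: C(23,4) = 8855.
Selections with exactly 2 expired: choose 2 of the 12 expired and 2 of the 11 fresh, C(12,2)·C(11,2) = 66·55 = 3630.
Probability = 3630/8855 = 66/161.

66/161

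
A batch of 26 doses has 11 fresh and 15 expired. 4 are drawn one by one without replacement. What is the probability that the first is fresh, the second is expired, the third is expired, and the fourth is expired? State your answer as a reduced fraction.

77/920

Multiply the conditional probabilities at each draw: 11/26 · 15/25 · 14/24 · 13/23 = 30030/358800 = 77/920.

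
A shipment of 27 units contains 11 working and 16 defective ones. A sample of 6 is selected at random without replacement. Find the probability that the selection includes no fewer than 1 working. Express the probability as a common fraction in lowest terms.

1007/1035

There are C(27,6) = 296010 ways to choose the 6.
Favorable selections (no fewer than 1 working): C(11,1)·C(16,5) + C(11,2)·C(16,4) + C(11,3)·C(16,3) + C(11,4)·C(16,2) + C(11,5)·C(16,1) + C(11,6)·C(16,0) = 48048 + 100100 + 92400 + 39600 + 7392 + 462 = 288002.
Probability = 288002/296010 = 1007/1035.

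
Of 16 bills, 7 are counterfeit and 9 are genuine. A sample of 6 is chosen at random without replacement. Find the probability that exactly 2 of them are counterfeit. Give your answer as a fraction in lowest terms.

The sample space is all 6-subsets of the 16: C(16,6) = 8008.
Selections with exactly 2 counterfeit: choose 2 of the 7 counterfeit and 4 of the 9 genuine, C(7,2)·C(9,4) = 21·126 = 2646.
Probability = 2646/8008 = 189/572.

189/572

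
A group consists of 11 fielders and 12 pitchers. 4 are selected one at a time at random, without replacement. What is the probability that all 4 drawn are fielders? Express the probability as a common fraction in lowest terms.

6/161

Multiply the conditional probabilities at each draw: 11/23 · 10/22 · 9/21 · 8/20 = 7920/212520 = 6/161.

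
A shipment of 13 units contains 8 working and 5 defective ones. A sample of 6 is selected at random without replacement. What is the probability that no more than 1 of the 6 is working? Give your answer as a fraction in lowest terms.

Total selections: C(13,6) = 1716.
Favorable selections (no more than 1 working): C(8,1)·C(5,5) = 8.
Probability = 8/1716 = 2/429.

2/429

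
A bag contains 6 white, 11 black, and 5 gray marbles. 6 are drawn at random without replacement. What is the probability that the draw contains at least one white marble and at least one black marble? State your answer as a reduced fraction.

859/969

There are C(22,6) = 74613 possible draws.
By inclusion-exclusion on the complements, draws missing all white or all black: C(16,6) + C(11,6) − C(5,6) = 8008 + 462 − 0 = 8470.
So draws with at least one of each: 74613 − 8470 = 66143, probability 66143/74613 = 859/969.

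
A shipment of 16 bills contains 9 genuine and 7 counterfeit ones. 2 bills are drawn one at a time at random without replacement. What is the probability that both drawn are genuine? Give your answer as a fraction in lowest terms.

Multiply the conditional probabilities at each draw: 9/16 · 8/15 = 72/240 = 3/10.

3/10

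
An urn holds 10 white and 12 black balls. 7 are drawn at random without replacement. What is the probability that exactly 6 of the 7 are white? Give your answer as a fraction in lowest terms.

The sample space is all 7-subsets of the 22: C(22,7) = 170544.
Selections with exactly 6 white: choose 6 of the 10 white and 1 of the 12 black, C(10,6)·C(12,1) = 210·12 = 2520.
Probability = 2520/170544 = 105/7106.

105/7106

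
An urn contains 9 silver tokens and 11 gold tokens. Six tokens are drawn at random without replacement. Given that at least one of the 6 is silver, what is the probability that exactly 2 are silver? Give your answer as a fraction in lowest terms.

1980/6383

Work in counts. Selections with at least one silver: C(20,6) − C(11,6) = 38760 − 462 = 38298.
Of those, selections where exactly 2 are silver: C(9,2)·C(11,4) = 36·330 = 11880.
Conditional probability = 11880/38298 = 1980/6383.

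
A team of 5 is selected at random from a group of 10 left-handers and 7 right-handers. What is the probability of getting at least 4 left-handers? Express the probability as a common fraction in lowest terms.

Total selections: C(17,5) = 6188.
Favorable selections (at least 4 left-handers): C(10,4)·C(7,1) + C(10,5)·C(7,0) = 1470 + 252 = 1722.
Probability = 1722/6188 = 123/442.

123/442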